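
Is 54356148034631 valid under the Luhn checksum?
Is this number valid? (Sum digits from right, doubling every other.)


Luhn sum = 60
60 mod 10 = 0

Valid (Luhn sum mod 10 = 0)


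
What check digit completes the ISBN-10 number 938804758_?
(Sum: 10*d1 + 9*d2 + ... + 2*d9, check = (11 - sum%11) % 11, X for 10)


Weighted sum: 316
316 mod 11 = 8

Check digit: 3


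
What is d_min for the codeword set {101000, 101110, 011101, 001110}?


Comparing all pairs, minimum distance: 1
Can detect 0 errors, correct 0 errors

1


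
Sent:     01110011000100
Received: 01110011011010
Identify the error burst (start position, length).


XOR: 00000000011110

Burst at position 9, length 4


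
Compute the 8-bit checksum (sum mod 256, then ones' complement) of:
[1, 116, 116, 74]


Sum = 307 mod 256 = 51
Complement = 204

204


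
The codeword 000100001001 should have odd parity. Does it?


Number of 1s: 3

Yes, parity is correct (3 ones)


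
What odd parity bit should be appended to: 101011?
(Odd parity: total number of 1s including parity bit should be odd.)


Number of 1s in data: 4
Parity bit: 1

1


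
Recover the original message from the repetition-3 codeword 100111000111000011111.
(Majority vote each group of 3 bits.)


Groups: 100, 111, 000, 111, 000, 011, 111
Majority votes: 0101011

0101011


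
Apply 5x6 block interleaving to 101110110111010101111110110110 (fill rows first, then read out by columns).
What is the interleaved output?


Matrix:
  101110
  110111
  010101
  111110
  110110
Read columns: 110110111110010111111101101100

110110111110010111111101101100


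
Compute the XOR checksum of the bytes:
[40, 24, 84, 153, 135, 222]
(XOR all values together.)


XOR chain: 40 ^ 24 ^ 84 ^ 153 ^ 135 ^ 222 = 164

164


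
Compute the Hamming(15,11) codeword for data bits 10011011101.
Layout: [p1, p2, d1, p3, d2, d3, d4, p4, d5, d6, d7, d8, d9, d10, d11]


Parity bits: p1=0, p2=0, p3=0, p4=1

001000111011101


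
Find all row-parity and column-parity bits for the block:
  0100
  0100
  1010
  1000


Row parities: 1101
Column parities: 0010

Row P: 1101, Col P: 0010, Corner: 1


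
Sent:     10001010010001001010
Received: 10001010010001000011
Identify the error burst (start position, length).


XOR: 00000000000000001001

Burst at position 16, length 4


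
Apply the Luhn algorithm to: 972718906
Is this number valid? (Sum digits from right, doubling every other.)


Luhn sum = 44
44 mod 10 = 4

Invalid (Luhn sum mod 10 = 4)


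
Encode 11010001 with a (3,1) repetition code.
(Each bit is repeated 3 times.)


Each bit -> 3 copies

111111000111000000000111


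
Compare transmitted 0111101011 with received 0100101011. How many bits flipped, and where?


XOR: 0011000000

2 error(s) at position(s): 2, 3


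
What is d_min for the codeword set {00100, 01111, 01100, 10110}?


Comparing all pairs, minimum distance: 1
Can detect 0 errors, correct 0 errors

1


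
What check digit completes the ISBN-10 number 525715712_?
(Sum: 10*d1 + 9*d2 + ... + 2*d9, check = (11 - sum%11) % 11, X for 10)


Weighted sum: 223
223 mod 11 = 3

Check digit: 8


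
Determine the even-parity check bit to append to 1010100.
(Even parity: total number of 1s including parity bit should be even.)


Number of 1s in data: 3
Parity bit: 1

1


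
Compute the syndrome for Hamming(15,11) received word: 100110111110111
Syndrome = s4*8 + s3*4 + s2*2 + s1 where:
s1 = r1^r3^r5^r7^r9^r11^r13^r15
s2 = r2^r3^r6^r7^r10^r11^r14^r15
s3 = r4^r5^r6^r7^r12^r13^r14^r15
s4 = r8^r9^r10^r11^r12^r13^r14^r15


s1=1, s2=1, s3=0, s4=1

Syndrome = 11 (error at position 11)


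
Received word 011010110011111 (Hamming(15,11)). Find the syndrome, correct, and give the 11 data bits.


Syndrome = 0: no error detected

Data: 11010011111 (no errors)


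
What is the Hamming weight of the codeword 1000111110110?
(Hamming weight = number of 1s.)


Counting 1s in 1000111110110

8


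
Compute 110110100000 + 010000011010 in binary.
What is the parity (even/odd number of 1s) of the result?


110110100000 = 3488
010000011010 = 1050
Sum = 4538 = 1000110111010
1s count = 7

odd parity (7 ones in 1000110111010)


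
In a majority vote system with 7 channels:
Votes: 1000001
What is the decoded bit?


Ones: 2 out of 7
Threshold: 4

0 (2/7 voted 1)


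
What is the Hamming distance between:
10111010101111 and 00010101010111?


XOR: 10101111111000
Count of 1s: 9

9


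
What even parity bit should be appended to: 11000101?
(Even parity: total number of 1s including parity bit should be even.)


Number of 1s in data: 4
Parity bit: 0

0


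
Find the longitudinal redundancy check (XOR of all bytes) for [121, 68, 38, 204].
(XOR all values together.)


XOR chain: 121 ^ 68 ^ 38 ^ 204 = 215

215


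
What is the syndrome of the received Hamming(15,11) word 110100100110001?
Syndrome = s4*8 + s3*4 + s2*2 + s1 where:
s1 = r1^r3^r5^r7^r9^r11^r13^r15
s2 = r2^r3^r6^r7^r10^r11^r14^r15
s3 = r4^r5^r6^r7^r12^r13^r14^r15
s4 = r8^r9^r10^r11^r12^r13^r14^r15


s1=0, s2=1, s3=1, s4=1

Syndrome = 14 (error at position 14)


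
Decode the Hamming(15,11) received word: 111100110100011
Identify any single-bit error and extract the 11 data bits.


Syndrome = 0: no error detected

Data: 10010100011 (no errors)


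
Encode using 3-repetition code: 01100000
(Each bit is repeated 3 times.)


Each bit -> 3 copies

000111111000000000000000


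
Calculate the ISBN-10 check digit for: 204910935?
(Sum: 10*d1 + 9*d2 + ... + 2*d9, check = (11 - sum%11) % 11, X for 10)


Weighted sum: 176
176 mod 11 = 0

Check digit: 0


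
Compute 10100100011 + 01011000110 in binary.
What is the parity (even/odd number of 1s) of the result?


10100100011 = 1315
01011000110 = 710
Sum = 2025 = 11111101001
1s count = 8

even parity (8 ones in 11111101001)


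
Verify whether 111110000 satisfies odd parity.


Number of 1s: 5

Yes, parity is correct (5 ones)


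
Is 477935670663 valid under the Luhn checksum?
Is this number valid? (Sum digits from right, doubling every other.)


Luhn sum = 62
62 mod 10 = 2

Invalid (Luhn sum mod 10 = 2)


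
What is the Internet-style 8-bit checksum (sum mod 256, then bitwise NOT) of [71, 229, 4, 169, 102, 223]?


Sum = 798 mod 256 = 30
Complement = 225

225


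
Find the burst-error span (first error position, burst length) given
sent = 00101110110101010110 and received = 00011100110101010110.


XOR: 00110010000000000000

Burst at position 2, length 5


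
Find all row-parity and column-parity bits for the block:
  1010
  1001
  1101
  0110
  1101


Row parities: 00101
Column parities: 0101

Row P: 00101, Col P: 0101, Corner: 0


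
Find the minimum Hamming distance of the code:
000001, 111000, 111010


Comparing all pairs, minimum distance: 1
Can detect 0 errors, correct 0 errors

1


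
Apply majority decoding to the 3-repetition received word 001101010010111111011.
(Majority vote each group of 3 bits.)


Groups: 001, 101, 010, 010, 111, 111, 011
Majority votes: 0100111

0100111


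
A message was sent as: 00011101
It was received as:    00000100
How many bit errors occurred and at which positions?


XOR: 00011001

3 error(s) at position(s): 3, 4, 7


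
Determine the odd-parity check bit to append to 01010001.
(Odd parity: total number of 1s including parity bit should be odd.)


Number of 1s in data: 3
Parity bit: 0

0


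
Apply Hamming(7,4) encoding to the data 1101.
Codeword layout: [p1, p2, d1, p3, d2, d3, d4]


Parity bits: p1=1, p2=0, p3=0

1010101


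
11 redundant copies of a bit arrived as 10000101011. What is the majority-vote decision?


Ones: 5 out of 11
Threshold: 6

0 (5/11 voted 1)


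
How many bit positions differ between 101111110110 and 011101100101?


XOR: 110010010011
Count of 1s: 6

6


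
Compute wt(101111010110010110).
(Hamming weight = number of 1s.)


Counting 1s in 101111010110010110

11


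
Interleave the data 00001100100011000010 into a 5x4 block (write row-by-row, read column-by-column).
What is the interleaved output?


Matrix:
  0000
  1100
  1000
  1100
  0010
Read columns: 01110010100000100000

01110010100000100000


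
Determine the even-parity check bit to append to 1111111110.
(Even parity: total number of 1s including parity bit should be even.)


Number of 1s in data: 9
Parity bit: 1

1


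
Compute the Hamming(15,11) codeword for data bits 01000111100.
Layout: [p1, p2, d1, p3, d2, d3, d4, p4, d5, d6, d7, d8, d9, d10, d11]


Parity bits: p1=1, p2=0, p3=1, p4=0

100110000111100


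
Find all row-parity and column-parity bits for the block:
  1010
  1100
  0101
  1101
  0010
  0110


Row parities: 000110
Column parities: 1010

Row P: 000110, Col P: 1010, Corner: 0


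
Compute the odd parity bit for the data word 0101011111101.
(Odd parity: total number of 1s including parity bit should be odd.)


Number of 1s in data: 9
Parity bit: 0

0


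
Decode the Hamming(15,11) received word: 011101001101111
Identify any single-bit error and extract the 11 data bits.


Syndrome = 0: no error detected

Data: 10101101111 (no errors)


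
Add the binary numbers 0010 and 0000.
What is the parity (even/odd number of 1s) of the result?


0010 = 2
0000 = 0
Sum = 2 = 10
1s count = 1

odd parity (1 ones in 10)


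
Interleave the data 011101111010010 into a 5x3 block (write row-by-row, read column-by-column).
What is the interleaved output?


Matrix:
  011
  101
  111
  010
  010
Read columns: 011001011111100

011001011111100


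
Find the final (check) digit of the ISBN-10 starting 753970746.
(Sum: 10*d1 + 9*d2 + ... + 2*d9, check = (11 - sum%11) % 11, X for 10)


Weighted sum: 296
296 mod 11 = 10

Check digit: 1


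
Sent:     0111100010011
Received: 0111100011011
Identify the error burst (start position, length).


XOR: 0000000001000

Burst at position 9, length 1


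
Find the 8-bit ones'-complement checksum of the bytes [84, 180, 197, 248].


Sum = 709 mod 256 = 197
Complement = 58

58


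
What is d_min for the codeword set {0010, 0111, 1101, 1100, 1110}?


Comparing all pairs, minimum distance: 1
Can detect 0 errors, correct 0 errors

1


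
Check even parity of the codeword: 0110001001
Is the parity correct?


Number of 1s: 4

Yes, parity is correct (4 ones)


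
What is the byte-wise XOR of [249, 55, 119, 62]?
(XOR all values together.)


XOR chain: 249 ^ 55 ^ 119 ^ 62 = 135

135


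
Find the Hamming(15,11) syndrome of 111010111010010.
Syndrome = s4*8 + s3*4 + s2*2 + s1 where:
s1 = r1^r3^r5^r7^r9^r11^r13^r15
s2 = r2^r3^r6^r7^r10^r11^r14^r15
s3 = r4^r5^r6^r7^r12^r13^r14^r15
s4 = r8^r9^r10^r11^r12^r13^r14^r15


s1=0, s2=1, s3=1, s4=0

Syndrome = 6 (error at position 6)


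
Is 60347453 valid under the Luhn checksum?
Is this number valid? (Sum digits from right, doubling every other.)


Luhn sum = 26
26 mod 10 = 6

Invalid (Luhn sum mod 10 = 6)


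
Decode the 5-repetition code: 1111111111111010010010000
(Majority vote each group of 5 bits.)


Groups: 11111, 11111, 11101, 00100, 10000
Majority votes: 11100

11100


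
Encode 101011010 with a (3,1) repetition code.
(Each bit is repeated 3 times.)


Each bit -> 3 copies

111000111000111111000111000


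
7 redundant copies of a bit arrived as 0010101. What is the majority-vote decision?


Ones: 3 out of 7
Threshold: 4

0 (3/7 voted 1)


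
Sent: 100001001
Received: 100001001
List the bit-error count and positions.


XOR: 000000000

0 errors (received matches sent)


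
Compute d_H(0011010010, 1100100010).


XOR: 1111110000
Count of 1s: 6

6


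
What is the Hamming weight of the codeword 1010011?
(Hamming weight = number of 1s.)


Counting 1s in 1010011

4


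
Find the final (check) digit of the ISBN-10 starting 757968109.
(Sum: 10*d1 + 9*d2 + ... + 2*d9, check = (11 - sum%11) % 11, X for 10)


Weighted sum: 332
332 mod 11 = 2

Check digit: 9


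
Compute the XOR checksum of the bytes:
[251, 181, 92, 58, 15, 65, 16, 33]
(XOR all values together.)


XOR chain: 251 ^ 181 ^ 92 ^ 58 ^ 15 ^ 65 ^ 16 ^ 33 = 87

87


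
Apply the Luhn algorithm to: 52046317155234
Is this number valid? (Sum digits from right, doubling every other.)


Luhn sum = 42
42 mod 10 = 2

Invalid (Luhn sum mod 10 = 2)


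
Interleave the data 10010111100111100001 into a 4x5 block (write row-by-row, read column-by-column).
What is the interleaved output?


Matrix:
  10010
  11110
  01111
  00001
Read columns: 11000110011011100011

11000110011011100011


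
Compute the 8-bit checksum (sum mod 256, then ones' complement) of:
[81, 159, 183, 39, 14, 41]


Sum = 517 mod 256 = 5
Complement = 250

250


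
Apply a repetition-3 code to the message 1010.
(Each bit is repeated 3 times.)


Each bit -> 3 copies

111000111000


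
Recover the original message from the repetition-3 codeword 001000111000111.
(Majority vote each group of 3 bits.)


Groups: 001, 000, 111, 000, 111
Majority votes: 00101

00101


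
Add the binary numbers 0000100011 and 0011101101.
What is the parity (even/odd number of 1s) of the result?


0000100011 = 35
0011101101 = 237
Sum = 272 = 100010000
1s count = 2

even parity (2 ones in 100010000)


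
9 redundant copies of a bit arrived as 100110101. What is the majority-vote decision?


Ones: 5 out of 9
Threshold: 5

1 (5/9 voted 1)


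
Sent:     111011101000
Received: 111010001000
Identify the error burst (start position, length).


XOR: 000001100000

Burst at position 5, length 2


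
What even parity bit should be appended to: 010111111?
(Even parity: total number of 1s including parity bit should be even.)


Number of 1s in data: 7
Parity bit: 1

1


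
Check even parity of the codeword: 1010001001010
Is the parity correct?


Number of 1s: 5

No, parity error (5 ones)


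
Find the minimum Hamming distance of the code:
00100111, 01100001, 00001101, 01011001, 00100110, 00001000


Comparing all pairs, minimum distance: 1
Can detect 0 errors, correct 0 errors

1


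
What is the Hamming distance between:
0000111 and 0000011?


XOR: 0000100
Count of 1s: 1

1


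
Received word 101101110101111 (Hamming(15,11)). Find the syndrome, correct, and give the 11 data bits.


Syndrome = 5: error at position 5

Data: 11110101111 (corrected bit 5)


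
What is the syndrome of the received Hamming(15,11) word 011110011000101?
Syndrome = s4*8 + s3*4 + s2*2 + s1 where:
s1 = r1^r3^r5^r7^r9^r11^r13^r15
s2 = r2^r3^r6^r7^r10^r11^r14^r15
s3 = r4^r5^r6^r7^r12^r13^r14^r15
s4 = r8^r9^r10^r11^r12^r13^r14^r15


s1=1, s2=1, s3=0, s4=0

Syndrome = 3 (error at position 3)


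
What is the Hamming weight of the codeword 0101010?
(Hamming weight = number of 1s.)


Counting 1s in 0101010

3


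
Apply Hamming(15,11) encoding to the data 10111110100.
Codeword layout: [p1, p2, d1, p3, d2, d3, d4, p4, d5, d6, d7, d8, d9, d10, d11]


Parity bits: p1=1, p2=1, p3=1, p4=0

111101101110100


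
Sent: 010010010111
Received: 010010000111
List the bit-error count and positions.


XOR: 000000010000

1 error(s) at position(s): 7


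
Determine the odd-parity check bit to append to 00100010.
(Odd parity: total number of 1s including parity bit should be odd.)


Number of 1s in data: 2
Parity bit: 1

1


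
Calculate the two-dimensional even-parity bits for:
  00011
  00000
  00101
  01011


Row parities: 0001
Column parities: 01101

Row P: 0001, Col P: 01101, Corner: 1


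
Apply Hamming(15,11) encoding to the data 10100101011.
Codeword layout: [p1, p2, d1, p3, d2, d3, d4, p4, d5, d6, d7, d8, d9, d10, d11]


Parity bits: p1=0, p2=1, p3=0, p4=0

011001000101011


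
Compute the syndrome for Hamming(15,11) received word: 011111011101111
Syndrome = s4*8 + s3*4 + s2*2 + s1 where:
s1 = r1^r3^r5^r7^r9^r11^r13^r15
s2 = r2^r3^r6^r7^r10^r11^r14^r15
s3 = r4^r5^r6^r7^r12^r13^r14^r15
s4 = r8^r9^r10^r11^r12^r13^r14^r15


s1=1, s2=0, s3=1, s4=1

Syndrome = 13 (error at position 13)


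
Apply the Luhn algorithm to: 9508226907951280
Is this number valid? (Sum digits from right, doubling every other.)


Luhn sum = 72
72 mod 10 = 2

Invalid (Luhn sum mod 10 = 2)


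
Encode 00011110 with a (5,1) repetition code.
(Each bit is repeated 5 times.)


Each bit -> 5 copies

0000000000000001111111111111111111100000


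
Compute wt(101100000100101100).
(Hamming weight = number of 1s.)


Counting 1s in 101100000100101100

7


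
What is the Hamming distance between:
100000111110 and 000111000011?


XOR: 100111111101
Count of 1s: 9

9


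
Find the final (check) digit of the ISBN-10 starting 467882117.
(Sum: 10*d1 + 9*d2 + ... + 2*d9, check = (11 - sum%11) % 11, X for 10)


Weighted sum: 285
285 mod 11 = 10

Check digit: 1


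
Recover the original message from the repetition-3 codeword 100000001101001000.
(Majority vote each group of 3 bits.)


Groups: 100, 000, 001, 101, 001, 000
Majority votes: 000100

000100


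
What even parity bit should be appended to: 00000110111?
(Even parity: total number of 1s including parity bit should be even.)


Number of 1s in data: 5
Parity bit: 1

1


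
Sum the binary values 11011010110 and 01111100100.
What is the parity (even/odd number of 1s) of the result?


11011010110 = 1750
01111100100 = 996
Sum = 2746 = 101010111010
1s count = 7

odd parity (7 ones in 101010111010)


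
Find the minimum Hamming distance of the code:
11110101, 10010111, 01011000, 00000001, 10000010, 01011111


Comparing all pairs, minimum distance: 3
Can detect 2 errors, correct 1 errors

3


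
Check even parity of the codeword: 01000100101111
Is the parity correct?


Number of 1s: 7

No, parity error (7 ones)


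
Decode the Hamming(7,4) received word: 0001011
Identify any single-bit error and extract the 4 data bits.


Syndrome = 5: error at position 5

Data: 0111 (corrected bit 5)


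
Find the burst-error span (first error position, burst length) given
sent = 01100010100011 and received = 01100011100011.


XOR: 00000001000000

Burst at position 7, length 1


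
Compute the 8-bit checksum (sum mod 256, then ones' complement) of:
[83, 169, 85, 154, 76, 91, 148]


Sum = 806 mod 256 = 38
Complement = 217

217


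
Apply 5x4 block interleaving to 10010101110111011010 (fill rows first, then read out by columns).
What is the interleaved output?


Matrix:
  1001
  0101
  1101
  1101
  1010
Read columns: 10111011100000111110

10111011100000111110


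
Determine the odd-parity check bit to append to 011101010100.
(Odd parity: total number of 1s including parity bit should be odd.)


Number of 1s in data: 6
Parity bit: 1

1


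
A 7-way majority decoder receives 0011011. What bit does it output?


Ones: 4 out of 7
Threshold: 4

1 (4/7 voted 1)


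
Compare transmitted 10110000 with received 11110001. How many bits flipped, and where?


XOR: 01000001

2 error(s) at position(s): 1, 7


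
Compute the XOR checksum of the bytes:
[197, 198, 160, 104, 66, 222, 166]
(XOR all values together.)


XOR chain: 197 ^ 198 ^ 160 ^ 104 ^ 66 ^ 222 ^ 166 = 241

241


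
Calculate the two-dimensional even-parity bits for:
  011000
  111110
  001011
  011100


Row parities: 0111
Column parities: 110001

Row P: 0111, Col P: 110001, Corner: 1


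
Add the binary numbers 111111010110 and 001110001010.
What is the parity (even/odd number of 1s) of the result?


111111010110 = 4054
001110001010 = 906
Sum = 4960 = 1001101100000
1s count = 5

odd parity (5 ones in 1001101100000)


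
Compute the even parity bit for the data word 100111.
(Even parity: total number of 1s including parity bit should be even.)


Number of 1s in data: 4
Parity bit: 0

0


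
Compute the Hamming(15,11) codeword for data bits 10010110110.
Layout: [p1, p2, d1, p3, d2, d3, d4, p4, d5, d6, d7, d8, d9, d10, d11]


Parity bits: p1=0, p2=1, p3=1, p4=0

011100100110110


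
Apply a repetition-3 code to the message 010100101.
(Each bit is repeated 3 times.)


Each bit -> 3 copies

000111000111000000111000111


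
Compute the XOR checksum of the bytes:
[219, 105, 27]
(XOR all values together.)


XOR chain: 219 ^ 105 ^ 27 = 169

169


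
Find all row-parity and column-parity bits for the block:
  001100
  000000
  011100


Row parities: 001
Column parities: 010000

Row P: 001, Col P: 010000, Corner: 1


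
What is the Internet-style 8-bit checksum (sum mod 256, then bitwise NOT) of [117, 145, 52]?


Sum = 314 mod 256 = 58
Complement = 197

197


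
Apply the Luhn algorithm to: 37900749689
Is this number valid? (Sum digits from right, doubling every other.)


Luhn sum = 57
57 mod 10 = 7

Invalid (Luhn sum mod 10 = 7)


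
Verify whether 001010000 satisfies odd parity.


Number of 1s: 2

No, parity error (2 ones)


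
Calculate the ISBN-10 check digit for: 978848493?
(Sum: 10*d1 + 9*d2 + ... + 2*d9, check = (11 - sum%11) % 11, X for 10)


Weighted sum: 386
386 mod 11 = 1

Check digit: X


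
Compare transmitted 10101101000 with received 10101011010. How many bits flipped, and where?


XOR: 00000110010

3 error(s) at position(s): 5, 6, 9


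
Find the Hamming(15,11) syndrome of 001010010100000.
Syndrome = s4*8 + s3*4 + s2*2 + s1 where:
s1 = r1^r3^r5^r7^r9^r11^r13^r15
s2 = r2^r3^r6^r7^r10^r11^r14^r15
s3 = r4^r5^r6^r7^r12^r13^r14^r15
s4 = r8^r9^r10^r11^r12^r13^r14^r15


s1=0, s2=0, s3=1, s4=0

Syndrome = 4 (error at position 4)


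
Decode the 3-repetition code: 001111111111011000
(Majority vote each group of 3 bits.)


Groups: 001, 111, 111, 111, 011, 000
Majority votes: 011110

011110


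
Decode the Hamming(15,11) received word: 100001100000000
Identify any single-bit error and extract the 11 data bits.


Syndrome = 0: no error detected

Data: 00110000000 (no errors)


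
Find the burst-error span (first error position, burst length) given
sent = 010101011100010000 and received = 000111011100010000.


XOR: 010010000000000000

Burst at position 1, length 4


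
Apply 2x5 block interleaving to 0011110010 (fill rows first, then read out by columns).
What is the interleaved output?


Matrix:
  00111
  10010
Read columns: 0100101110

0100101110


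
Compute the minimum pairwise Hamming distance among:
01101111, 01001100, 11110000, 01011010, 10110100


Comparing all pairs, minimum distance: 2
Can detect 1 errors, correct 0 errors

2


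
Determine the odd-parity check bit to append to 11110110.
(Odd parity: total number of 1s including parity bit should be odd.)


Number of 1s in data: 6
Parity bit: 1

1


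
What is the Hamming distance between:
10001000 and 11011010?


XOR: 01010010
Count of 1s: 3

3


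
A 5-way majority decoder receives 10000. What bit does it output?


Ones: 1 out of 5
Threshold: 3

0 (1/5 voted 1)


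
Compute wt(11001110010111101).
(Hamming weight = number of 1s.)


Counting 1s in 11001110010111101

11


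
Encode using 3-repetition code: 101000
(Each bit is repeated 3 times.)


Each bit -> 3 copies

111000111000000000


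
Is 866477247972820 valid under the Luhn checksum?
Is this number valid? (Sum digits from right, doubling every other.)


Luhn sum = 86
86 mod 10 = 6

Invalid (Luhn sum mod 10 = 6)


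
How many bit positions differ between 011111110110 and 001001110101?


XOR: 010110000011
Count of 1s: 5

5


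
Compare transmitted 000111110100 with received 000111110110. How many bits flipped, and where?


XOR: 000000000010

1 error(s) at position(s): 10


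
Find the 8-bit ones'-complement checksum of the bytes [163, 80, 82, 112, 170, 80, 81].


Sum = 768 mod 256 = 0
Complement = 255

255


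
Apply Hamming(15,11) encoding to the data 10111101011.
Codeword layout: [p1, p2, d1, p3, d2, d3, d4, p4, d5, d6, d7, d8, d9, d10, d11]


Parity bits: p1=0, p2=0, p3=1, p4=1

001101111101011


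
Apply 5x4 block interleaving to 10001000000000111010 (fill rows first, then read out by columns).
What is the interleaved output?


Matrix:
  1000
  1000
  0000
  0011
  1010
Read columns: 11001000000001100010

11001000000001100010


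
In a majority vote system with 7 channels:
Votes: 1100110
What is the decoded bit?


Ones: 4 out of 7
Threshold: 4

1 (4/7 voted 1)


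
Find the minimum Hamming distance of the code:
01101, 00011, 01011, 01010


Comparing all pairs, minimum distance: 1
Can detect 0 errors, correct 0 errors

1


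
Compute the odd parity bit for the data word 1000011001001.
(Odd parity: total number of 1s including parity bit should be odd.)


Number of 1s in data: 5
Parity bit: 0

0


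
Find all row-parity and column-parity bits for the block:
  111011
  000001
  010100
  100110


Row parities: 1101
Column parities: 001000

Row P: 1101, Col P: 001000, Corner: 1


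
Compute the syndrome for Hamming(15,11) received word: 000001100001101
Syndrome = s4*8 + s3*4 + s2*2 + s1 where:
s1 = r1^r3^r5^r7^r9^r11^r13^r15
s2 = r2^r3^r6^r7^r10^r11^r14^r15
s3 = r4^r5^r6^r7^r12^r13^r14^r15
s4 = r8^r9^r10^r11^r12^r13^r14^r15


s1=1, s2=1, s3=1, s4=1

Syndrome = 15 (error at position 15)


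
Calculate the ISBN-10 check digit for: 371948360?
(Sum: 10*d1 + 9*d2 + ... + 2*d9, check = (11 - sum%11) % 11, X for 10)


Weighted sum: 258
258 mod 11 = 5

Check digit: 6


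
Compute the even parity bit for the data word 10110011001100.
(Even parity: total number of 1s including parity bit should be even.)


Number of 1s in data: 7
Parity bit: 1

1


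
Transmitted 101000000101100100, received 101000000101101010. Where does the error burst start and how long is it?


XOR: 000000000000001110

Burst at position 14, length 3


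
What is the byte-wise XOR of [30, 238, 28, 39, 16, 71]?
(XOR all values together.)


XOR chain: 30 ^ 238 ^ 28 ^ 39 ^ 16 ^ 71 = 156

156


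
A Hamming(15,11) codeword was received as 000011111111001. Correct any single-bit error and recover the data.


Syndrome = 7: error at position 7

Data: 01101111001 (corrected bit 7)


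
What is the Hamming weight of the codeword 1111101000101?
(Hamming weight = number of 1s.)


Counting 1s in 1111101000101

8


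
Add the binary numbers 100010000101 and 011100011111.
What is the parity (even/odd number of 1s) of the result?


100010000101 = 2181
011100011111 = 1823
Sum = 4004 = 111110100100
1s count = 7

odd parity (7 ones in 111110100100)


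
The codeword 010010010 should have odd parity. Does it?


Number of 1s: 3

Yes, parity is correct (3 ones)


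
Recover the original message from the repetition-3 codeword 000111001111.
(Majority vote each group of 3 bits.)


Groups: 000, 111, 001, 111
Majority votes: 0101

0101


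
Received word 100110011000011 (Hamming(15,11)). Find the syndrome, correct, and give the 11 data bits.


Syndrome = 0: no error detected

Data: 01001000011 (no errors)


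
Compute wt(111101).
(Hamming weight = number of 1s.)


Counting 1s in 111101

5


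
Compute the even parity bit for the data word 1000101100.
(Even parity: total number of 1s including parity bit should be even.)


Number of 1s in data: 4
Parity bit: 0

0


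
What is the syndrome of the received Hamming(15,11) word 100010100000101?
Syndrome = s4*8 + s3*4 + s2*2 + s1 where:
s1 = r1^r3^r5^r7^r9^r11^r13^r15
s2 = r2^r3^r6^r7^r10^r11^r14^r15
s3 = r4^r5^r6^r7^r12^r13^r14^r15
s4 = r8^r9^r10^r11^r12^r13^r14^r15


s1=1, s2=0, s3=0, s4=0

Syndrome = 1 (error at position 1)


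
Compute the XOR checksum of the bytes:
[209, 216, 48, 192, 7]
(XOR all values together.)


XOR chain: 209 ^ 216 ^ 48 ^ 192 ^ 7 = 254

254


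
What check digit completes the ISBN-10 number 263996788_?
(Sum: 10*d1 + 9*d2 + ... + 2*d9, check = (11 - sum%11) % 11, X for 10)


Weighted sum: 313
313 mod 11 = 5

Check digit: 6


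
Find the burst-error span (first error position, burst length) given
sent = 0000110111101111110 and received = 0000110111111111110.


XOR: 0000000000010000000

Burst at position 11, length 1


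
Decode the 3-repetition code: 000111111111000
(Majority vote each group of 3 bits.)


Groups: 000, 111, 111, 111, 000
Majority votes: 01110

01110


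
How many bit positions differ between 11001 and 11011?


XOR: 00010
Count of 1s: 1

1


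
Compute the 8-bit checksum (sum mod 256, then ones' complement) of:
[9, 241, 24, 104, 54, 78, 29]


Sum = 539 mod 256 = 27
Complement = 228

228


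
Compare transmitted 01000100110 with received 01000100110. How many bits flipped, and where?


XOR: 00000000000

0 errors (received matches sent)


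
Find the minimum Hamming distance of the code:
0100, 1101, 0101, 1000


Comparing all pairs, minimum distance: 1
Can detect 0 errors, correct 0 errors

1


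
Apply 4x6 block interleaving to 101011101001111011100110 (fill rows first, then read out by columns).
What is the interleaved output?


Matrix:
  101011
  101001
  111011
  100110
Read columns: 111100101110000110111110

111100101110000110111110


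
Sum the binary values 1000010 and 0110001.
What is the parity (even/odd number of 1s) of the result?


1000010 = 66
0110001 = 49
Sum = 115 = 1110011
1s count = 5

odd parity (5 ones in 1110011)


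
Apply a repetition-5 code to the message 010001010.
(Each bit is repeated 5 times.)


Each bit -> 5 copies

000001111100000000000000011111000001111100000


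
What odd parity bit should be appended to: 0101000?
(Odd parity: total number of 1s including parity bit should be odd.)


Number of 1s in data: 2
Parity bit: 1

1


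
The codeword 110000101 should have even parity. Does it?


Number of 1s: 4

Yes, parity is correct (4 ones)


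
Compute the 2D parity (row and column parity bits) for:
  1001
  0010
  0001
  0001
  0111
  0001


Row parities: 011111
Column parities: 1101

Row P: 011111, Col P: 1101, Corner: 1


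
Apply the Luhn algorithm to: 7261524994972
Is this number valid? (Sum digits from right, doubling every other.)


Luhn sum = 74
74 mod 10 = 4

Invalid (Luhn sum mod 10 = 4)


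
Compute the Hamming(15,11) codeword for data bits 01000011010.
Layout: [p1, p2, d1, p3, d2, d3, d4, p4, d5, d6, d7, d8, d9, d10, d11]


Parity bits: p1=0, p2=0, p3=1, p4=1

000110010011010


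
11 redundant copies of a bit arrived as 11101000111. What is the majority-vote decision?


Ones: 7 out of 11
Threshold: 6

1 (7/11 voted 1)


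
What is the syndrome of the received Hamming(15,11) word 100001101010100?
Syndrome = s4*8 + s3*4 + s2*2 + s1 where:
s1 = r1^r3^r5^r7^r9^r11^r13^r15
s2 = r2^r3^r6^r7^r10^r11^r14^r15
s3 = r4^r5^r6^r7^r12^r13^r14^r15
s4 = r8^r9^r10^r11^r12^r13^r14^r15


s1=1, s2=1, s3=1, s4=1

Syndrome = 15 (error at position 15)


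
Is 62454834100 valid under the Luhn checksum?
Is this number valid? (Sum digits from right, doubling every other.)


Luhn sum = 38
38 mod 10 = 8

Invalid (Luhn sum mod 10 = 8)


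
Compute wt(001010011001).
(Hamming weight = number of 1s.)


Counting 1s in 001010011001

5


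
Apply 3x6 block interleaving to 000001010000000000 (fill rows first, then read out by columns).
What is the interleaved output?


Matrix:
  000001
  010000
  000000
Read columns: 000010000000000100

000010000000000100


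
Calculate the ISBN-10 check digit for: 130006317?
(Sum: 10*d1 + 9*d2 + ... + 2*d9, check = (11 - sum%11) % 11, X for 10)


Weighted sum: 96
96 mod 11 = 8

Check digit: 3


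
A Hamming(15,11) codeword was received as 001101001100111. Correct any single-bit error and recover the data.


Syndrome = 14: error at position 14

Data: 10101100101 (corrected bit 14)


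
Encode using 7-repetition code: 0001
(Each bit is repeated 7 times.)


Each bit -> 7 copies

0000000000000000000001111111


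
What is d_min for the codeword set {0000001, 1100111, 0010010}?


Comparing all pairs, minimum distance: 3
Can detect 2 errors, correct 1 errors

3


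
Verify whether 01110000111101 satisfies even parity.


Number of 1s: 8

Yes, parity is correct (8 ones)


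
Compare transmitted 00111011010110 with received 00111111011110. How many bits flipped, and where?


XOR: 00000100001000

2 error(s) at position(s): 5, 10


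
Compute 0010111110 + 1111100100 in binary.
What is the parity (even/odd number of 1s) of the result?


0010111110 = 190
1111100100 = 996
Sum = 1186 = 10010100010
1s count = 4

even parity (4 ones in 10010100010)


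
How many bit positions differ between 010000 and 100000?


XOR: 110000
Count of 1s: 2

2


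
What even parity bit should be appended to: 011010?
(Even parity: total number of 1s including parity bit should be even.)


Number of 1s in data: 3
Parity bit: 1

1


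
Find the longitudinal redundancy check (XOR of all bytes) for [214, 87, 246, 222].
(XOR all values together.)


XOR chain: 214 ^ 87 ^ 246 ^ 222 = 169

169


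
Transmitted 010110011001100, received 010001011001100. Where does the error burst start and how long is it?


XOR: 000111000000000

Burst at position 3, length 3


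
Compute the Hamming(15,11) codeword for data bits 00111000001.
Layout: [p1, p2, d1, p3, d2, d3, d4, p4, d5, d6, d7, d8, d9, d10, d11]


Parity bits: p1=1, p2=1, p3=1, p4=0

110101101000001


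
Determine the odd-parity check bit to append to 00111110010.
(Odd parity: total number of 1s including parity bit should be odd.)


Number of 1s in data: 6
Parity bit: 1

1


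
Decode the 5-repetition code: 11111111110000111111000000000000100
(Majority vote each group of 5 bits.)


Groups: 11111, 11111, 00001, 11111, 00000, 00000, 00100
Majority votes: 1101000

1101000


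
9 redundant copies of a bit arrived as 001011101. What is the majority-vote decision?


Ones: 5 out of 9
Threshold: 5

1 (5/9 voted 1)


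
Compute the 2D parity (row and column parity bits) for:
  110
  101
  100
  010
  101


Row parities: 00110
Column parities: 000

Row P: 00110, Col P: 000, Corner: 0


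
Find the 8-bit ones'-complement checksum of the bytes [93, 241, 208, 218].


Sum = 760 mod 256 = 248
Complement = 7

7


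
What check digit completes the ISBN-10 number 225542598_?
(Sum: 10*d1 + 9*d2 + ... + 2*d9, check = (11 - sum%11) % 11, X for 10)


Weighted sum: 210
210 mod 11 = 1

Check digit: X


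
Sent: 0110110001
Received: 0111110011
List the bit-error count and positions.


XOR: 0001000010

2 error(s) at position(s): 3, 8


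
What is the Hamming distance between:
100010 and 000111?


XOR: 100101
Count of 1s: 3

3


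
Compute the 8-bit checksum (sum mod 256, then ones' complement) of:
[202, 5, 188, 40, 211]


Sum = 646 mod 256 = 134
Complement = 121

121


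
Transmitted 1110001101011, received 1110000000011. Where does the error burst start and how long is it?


XOR: 0000001101000

Burst at position 6, length 4


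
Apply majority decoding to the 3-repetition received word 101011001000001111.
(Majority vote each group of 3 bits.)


Groups: 101, 011, 001, 000, 001, 111
Majority votes: 110001

110001


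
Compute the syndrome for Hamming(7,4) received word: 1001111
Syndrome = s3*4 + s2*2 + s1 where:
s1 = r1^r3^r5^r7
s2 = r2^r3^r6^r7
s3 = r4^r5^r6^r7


s1=1, s2=0, s3=0

Syndrome = 1 (error at position 1)


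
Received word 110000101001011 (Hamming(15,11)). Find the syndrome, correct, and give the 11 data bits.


Syndrome = 0: no error detected

Data: 00011001011 (no errors)


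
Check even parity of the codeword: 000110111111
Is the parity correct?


Number of 1s: 8

Yes, parity is correct (8 ones)


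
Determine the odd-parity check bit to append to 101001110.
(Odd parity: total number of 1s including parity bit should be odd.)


Number of 1s in data: 5
Parity bit: 0

0


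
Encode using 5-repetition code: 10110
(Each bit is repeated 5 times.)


Each bit -> 5 copies

1111100000111111111100000


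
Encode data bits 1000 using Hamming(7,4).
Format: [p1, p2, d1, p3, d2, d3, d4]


Parity bits: p1=1, p2=1, p3=0

1110000


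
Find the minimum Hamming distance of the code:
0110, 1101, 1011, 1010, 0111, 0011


Comparing all pairs, minimum distance: 1
Can detect 0 errors, correct 0 errors

1


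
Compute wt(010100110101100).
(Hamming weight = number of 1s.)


Counting 1s in 010100110101100

7


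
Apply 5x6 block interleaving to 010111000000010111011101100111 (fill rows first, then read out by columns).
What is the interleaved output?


Matrix:
  010111
  000000
  010111
  011101
  100111
Read columns: 000011011000010101111010110111

000011011000010101111010110111


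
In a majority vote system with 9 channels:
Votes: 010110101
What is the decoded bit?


Ones: 5 out of 9
Threshold: 5

1 (5/9 voted 1)


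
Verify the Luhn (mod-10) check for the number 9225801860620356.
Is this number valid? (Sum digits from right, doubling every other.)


Luhn sum = 55
55 mod 10 = 5

Invalid (Luhn sum mod 10 = 5)


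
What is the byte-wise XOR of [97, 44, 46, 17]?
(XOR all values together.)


XOR chain: 97 ^ 44 ^ 46 ^ 17 = 114

114


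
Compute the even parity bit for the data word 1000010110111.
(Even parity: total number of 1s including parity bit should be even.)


Number of 1s in data: 7
Parity bit: 1

1


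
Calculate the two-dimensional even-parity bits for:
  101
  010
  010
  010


Row parities: 0111
Column parities: 111

Row P: 0111, Col P: 111, Corner: 1


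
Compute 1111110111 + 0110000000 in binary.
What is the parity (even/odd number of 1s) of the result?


1111110111 = 1015
0110000000 = 384
Sum = 1399 = 10101110111
1s count = 8

even parity (8 ones in 10101110111)


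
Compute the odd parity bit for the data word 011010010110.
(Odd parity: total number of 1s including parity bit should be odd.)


Number of 1s in data: 6
Parity bit: 1

1


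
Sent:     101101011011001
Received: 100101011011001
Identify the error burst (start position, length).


XOR: 001000000000000

Burst at position 2, length 1


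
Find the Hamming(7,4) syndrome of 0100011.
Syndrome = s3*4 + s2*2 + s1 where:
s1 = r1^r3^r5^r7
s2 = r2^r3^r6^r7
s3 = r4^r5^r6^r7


s1=1, s2=1, s3=0

Syndrome = 3 (error at position 3)


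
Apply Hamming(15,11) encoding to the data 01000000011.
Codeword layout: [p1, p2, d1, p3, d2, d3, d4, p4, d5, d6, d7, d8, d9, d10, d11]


Parity bits: p1=0, p2=0, p3=1, p4=0

000110000000011


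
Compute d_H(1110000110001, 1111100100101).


XOR: 0001100010100
Count of 1s: 4

4


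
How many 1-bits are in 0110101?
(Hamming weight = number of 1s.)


Counting 1s in 0110101

4


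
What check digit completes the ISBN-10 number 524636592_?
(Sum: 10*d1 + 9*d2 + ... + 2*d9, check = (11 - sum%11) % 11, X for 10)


Weighted sum: 241
241 mod 11 = 10

Check digit: 1


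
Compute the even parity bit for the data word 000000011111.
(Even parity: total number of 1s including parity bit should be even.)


Number of 1s in data: 5
Parity bit: 1

1


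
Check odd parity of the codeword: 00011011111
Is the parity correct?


Number of 1s: 7

Yes, parity is correct (7 ones)


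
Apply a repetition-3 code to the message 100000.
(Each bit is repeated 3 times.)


Each bit -> 3 copies

111000000000000000


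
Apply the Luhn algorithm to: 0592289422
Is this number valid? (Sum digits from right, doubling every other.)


Luhn sum = 47
47 mod 10 = 7

Invalid (Luhn sum mod 10 = 7)
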